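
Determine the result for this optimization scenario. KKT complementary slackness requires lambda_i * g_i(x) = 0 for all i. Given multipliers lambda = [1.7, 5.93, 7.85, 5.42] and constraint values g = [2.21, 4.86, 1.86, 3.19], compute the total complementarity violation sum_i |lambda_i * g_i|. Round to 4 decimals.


KKT complementary slackness check:
lambda_1 * g_1 = 1.7 * 2.21 = 3.757
lambda_2 * g_2 = 5.93 * 4.86 = 28.8198
lambda_3 * g_3 = 7.85 * 1.86 = 14.601
lambda_4 * g_4 = 5.42 * 3.19 = 17.2898
Total violation = 3.757 + 28.8198 + 14.601 + 17.2898 = 64.4676


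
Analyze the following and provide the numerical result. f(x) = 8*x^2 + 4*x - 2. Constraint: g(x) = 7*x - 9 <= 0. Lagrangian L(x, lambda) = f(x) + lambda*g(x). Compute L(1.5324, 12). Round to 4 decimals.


Step 1: Evaluate f(x).
f(1.5324) = 8*1.5324^2 + 4*1.5324 - 2 = 22.9156
Step 2: Evaluate g(x).
g(1.5324) = 7*1.5324 - 9 = 1.7268
Step 3: Compute Lagrangian.
L = 22.9156 + 12*1.7268 = 43.6372


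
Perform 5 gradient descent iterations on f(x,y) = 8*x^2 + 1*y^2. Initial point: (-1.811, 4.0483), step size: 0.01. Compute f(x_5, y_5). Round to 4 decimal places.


Gradient descent on f(x,y) = 8*x^2 + 1*y^2.
Starting point: (-1.811, 4.0483), alpha = 0.01
Step 1: grad_x = 2*8*-1.811 = -28.976, grad_y = 2*1*4.0483 = 8.0966
  x_1 = -1.811 - 0.01*-28.976 = -1.5212
  y_1 = 4.0483 - 0.01*8.0966 = 3.9673
Step 2: grad_x = 2*8*-1.5212 = -24.3398, grad_y = 2*1*3.9673 = 7.9347
  x_2 = -1.5212 - 0.01*-24.3398 = -1.2778
  y_2 = 3.9673 - 0.01*7.9347 = 3.888
Step 3: grad_x = 2*8*-1.2778 = -20.4455, grad_y = 2*1*3.888 = 7.776
  x_3 = -1.2778 - 0.01*-20.4455 = -1.0734
  y_3 = 3.888 - 0.01*7.776 = 3.8102
Step 4: grad_x = 2*8*-1.0734 = -17.1742, grad_y = 2*1*3.8102 = 7.6205
  x_4 = -1.0734 - 0.01*-17.1742 = -0.9016
  y_4 = 3.8102 - 0.01*7.6205 = 3.734
Step 5: grad_x = 2*8*-0.9016 = -14.4263, grad_y = 2*1*3.734 = 7.468
  x_5 = -0.9016 - 0.01*-14.4263 = -0.7574
  y_5 = 3.734 - 0.01*7.468 = 3.6593
f(-0.7574, 3.6593) = 8*(-0.7574)^2 + 1*3.6593^2 = 17.9798


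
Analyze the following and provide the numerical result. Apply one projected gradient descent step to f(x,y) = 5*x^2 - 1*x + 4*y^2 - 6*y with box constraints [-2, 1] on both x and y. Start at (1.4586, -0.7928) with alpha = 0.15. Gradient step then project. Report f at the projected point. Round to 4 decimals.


Step 1: Compute gradient at (1.4586, -0.7928).
grad_x = 2*5*1.4586 - 1 = 13.586
grad_y = 2*4*-0.7928 - 6 = -12.3424
Step 2: Gradient step.
x_raw = 1.4586 - 0.15*13.586 = -0.5793
y_raw = -0.7928 - 0.15*-12.3424 = 1.0586
Step 3: Project onto [-2, 1].
x_proj = clip(-0.5793) = -0.5793
y_proj = clip(1.0586) = 1.0
Step 4: Evaluate f.
f(-0.5793, 1.0) = 0.2572


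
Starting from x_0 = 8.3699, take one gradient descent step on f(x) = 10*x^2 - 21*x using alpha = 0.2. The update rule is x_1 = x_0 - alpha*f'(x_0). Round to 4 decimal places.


We compute the gradient at x_0 and apply the update.
f'(x) = 20*x - 21
f'(8.3699) = 20*8.3699 - 21 = 146.398
x_1 = 8.3699 - 0.2*146.398 = -20.9097


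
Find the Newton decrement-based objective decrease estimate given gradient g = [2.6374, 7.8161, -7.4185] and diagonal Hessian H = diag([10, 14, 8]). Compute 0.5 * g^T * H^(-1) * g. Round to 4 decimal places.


Step 1: H is diagonal, so H^(-1) * g = [0.2637, 0.5583, -0.9273].
Step 2: g^T H^(-1) g = sum_i g_i^2 / H_ii
  = (2.6374)^2/10 + (7.8161)^2/14 + (-7.4185)^2/8
  = 0.6956 + 4.3637 + 6.8793 = 11.9385
Step 3: Objective decrease = 0.5 * g^T H^(-1) g = 5.9693


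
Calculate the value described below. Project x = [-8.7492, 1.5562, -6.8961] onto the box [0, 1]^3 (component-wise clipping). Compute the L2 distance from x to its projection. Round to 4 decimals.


Project each component onto [0, 1].
clip(-8.7492) = 0.0, clip(1.5562) = 1.0, clip(-6.8961) = 0.0
Projection = [0.0, 1.0, 0.0]
Squared diffs: [76.5485, 0.3094, 47.5562]
Distance = sqrt(124.4141) = 11.1541


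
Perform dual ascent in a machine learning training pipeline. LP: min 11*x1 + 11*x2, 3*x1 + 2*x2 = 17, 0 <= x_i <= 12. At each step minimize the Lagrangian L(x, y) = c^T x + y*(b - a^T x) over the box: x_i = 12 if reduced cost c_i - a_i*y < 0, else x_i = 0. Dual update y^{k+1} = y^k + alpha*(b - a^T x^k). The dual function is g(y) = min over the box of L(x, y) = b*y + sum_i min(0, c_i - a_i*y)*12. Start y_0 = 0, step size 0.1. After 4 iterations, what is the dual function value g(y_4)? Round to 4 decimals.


Dual ascent for LP: min 11*x1 + 11*x2, 3*x1 + 2*x2 = 17, 0 <= x_i <= 12
Step 1: y^k = 0.0, reduced costs: (11.0, 11.0)
  x^k = (0.0, 0.0), subgradient = b - a^T x = 17.0
  y^{k+1} = 0.0 + 0.1*17.0 = 1.7
Step 2: y^k = 1.7, reduced costs: (5.9, 7.6)
  x^k = (0.0, 0.0), subgradient = b - a^T x = 17.0
  y^{k+1} = 1.7 + 0.1*17.0 = 3.4
Step 3: y^k = 3.4, reduced costs: (0.8, 4.2)
  x^k = (0.0, 0.0), subgradient = b - a^T x = 17.0
  y^{k+1} = 3.4 + 0.1*17.0 = 5.1
Step 4: y^k = 5.1, reduced costs: (-4.3, 0.8)
  x^k = (12.0, 0.0), subgradient = b - a^T x = -19.0
  y^{k+1} = 5.1 + 0.1*-19.0 = 3.2
Dual objective at y_4 = 3.2: reduced costs (1.4, 4.6), box minimizer x = (0.0, 0.0)
g(y_4) = b*y + (c1 - a1*y)*x1 + (c2 - a2*y)*x2 = 17*3.2 + 1.4*0.0 + 4.6*0.0 = 54.4 + 0.0 + 0.0 = 54.4


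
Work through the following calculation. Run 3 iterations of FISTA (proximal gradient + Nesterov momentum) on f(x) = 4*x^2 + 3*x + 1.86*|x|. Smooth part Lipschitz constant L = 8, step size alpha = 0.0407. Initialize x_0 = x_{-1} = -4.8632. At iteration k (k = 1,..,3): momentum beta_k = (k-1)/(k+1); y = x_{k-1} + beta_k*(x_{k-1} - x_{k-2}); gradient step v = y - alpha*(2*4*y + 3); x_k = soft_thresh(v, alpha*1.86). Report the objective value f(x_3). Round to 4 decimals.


FISTA on f(x) = 4*x^2 + 3*x + 1.86*|x|
L = 8, alpha = 0.0407
Iteration 1: beta = 0.0, y = -4.8632 + 0.0*(-4.8632 + 4.8632) = -4.8632
  grad(y) = -35.9056, v = y - alpha*grad = -3.4018
  prox(v) = soft_thresh(-3.4018, 0.0757) = -3.3261
Iteration 2: beta = 0.3333, y = -3.3261 + 0.3333*(-3.3261 + 4.8632) = -2.8138
  grad(y) = -19.5103, v = y - alpha*grad = -2.0197
  prox(v) = soft_thresh(-2.0197, 0.0757) = -1.944
Iteration 3: beta = 0.5, y = -1.944 + 0.5*(-1.944 + 3.3261) = -1.253
  grad(y) = -7.0236, v = y - alpha*grad = -0.9671
  prox(v) = soft_thresh(-0.9671, 0.0757) = -0.8914
f(x_3) = 4*(-0.8914)^2 + 3*(-0.8914) + 1.86*|-0.8914| = 2.1621


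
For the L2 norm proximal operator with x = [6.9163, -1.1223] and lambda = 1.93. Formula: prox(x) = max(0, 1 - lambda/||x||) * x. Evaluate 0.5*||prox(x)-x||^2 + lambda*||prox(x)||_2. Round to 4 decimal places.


Step 1: Compute ||x||.
||x|| = 7.0068
Step 2: Compute scaling factor.
scale = max(0, 1 - 1.93/7.0068) = 0.7246
Step 3: prox(x) = [5.0112, -0.8132]
||prox(x)|| = 5.0768
Step 4: Proximal objective.
0.5*||prox-x||^2 = 1.8625
lambda*||prox|| = 9.7982
Total = 11.6606


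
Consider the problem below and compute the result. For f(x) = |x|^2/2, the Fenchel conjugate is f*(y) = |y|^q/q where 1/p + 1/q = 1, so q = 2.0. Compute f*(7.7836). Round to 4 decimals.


The conjugate exponent q satisfies 1/p + 1/q = 1.
p = 2, so q = 2/(2 - 1) = 2.0
|y|^q = 7.7836^2.0 = 60.5844
f*(7.7836) = 60.5844 / 2.0 = 30.2922


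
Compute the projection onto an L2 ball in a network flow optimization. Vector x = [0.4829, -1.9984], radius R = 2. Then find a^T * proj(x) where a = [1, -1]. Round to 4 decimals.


Step 1: Compute ||x|| (intermediates to 6 decimals).
||x|| = sqrt(0.4829^2 + (-1.9984)^2) = 2.055917
Step 2: Project.
Since ||x|| > R, scale = R/||x|| = 2/2.055917 = 0.972802, proj(x) = scale * x
proj(x) = [0.469766, -1.944048]
Step 3: Dot product.
a^T * proj(x) = 1*0.469766 - 1*(-1.944048) = 2.4138


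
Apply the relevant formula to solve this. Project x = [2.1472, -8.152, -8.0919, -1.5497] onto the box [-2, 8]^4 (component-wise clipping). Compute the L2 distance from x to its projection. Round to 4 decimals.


Project each component onto [-2, 8].
clip(2.1472) = 2.1472, clip(-8.152) = -2.0, clip(-8.0919) = -2.0, clip(-1.5497) = -1.5497
Projection = [2.1472, -2.0, -2.0, -1.5497]
Squared diffs: [0.0, 37.8471, 37.1112, 0.0]
Distance = sqrt(74.9583) = 8.6578


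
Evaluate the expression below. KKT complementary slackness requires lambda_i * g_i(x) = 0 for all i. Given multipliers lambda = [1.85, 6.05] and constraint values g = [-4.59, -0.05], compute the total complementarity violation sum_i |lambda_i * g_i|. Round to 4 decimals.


KKT complementary slackness check:
lambda_1 * g_1 = 1.85 * -4.59 = -8.4915
lambda_2 * g_2 = 6.05 * -0.05 = -0.3025
Total violation = 8.4915 + 0.3025 = 8.794


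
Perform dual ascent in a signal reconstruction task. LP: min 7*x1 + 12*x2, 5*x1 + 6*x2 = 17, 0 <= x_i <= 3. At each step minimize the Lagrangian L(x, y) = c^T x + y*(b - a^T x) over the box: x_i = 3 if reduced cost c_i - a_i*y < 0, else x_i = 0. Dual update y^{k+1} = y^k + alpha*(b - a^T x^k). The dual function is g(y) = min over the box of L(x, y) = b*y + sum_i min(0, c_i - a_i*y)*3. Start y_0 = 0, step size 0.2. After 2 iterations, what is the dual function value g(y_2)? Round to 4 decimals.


Dual ascent for LP: min 7*x1 + 12*x2, 5*x1 + 6*x2 = 17, 0 <= x_i <= 3
Step 1: y^k = 0.0, reduced costs: (7.0, 12.0)
  x^k = (0.0, 0.0), subgradient = b - a^T x = 17.0
  y^{k+1} = 0.0 + 0.2*17.0 = 3.4
Step 2: y^k = 3.4, reduced costs: (-10.0, -8.4)
  x^k = (3.0, 3.0), subgradient = b - a^T x = -16.0
  y^{k+1} = 3.4 + 0.2*-16.0 = 0.2
Dual objective at y_2 = 0.2: reduced costs (6.0, 10.8), box minimizer x = (0.0, 0.0)
g(y_2) = b*y + (c1 - a1*y)*x1 + (c2 - a2*y)*x2 = 17*0.2 + 6.0*0.0 + 10.8*0.0 = 3.4 + 0.0 + 0.0 = 3.4


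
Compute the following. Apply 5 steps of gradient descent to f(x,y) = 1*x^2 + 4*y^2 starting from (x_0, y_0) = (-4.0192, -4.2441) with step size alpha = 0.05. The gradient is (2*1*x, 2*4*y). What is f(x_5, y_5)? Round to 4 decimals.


Gradient descent on f(x,y) = 1*x^2 + 4*y^2.
Starting point: (-4.0192, -4.2441), alpha = 0.05
Step 1: grad_x = 2*1*-4.0192 = -8.0384, grad_y = 2*4*-4.2441 = -33.9528
  x_1 = -4.0192 - 0.05*-8.0384 = -3.6173
  y_1 = -4.2441 - 0.05*-33.9528 = -2.5465
Step 2: grad_x = 2*1*-3.6173 = -7.2346, grad_y = 2*4*-2.5465 = -20.3717
  x_2 = -3.6173 - 0.05*-7.2346 = -3.2556
  y_2 = -2.5465 - 0.05*-20.3717 = -1.5279
Step 3: grad_x = 2*1*-3.2556 = -6.5111, grad_y = 2*4*-1.5279 = -12.223
  x_3 = -3.2556 - 0.05*-6.5111 = -2.93
  y_3 = -1.5279 - 0.05*-12.223 = -0.9167
Step 4: grad_x = 2*1*-2.93 = -5.86, grad_y = 2*4*-0.9167 = -7.3338
  x_4 = -2.93 - 0.05*-5.86 = -2.637
  y_4 = -0.9167 - 0.05*-7.3338 = -0.55
Step 5: grad_x = 2*1*-2.637 = -5.274, grad_y = 2*4*-0.55 = -4.4003
  x_5 = -2.637 - 0.05*-5.274 = -2.3733
  y_5 = -0.55 - 0.05*-4.4003 = -0.33
f(-2.3733, -0.33) = 1*(-2.3733)^2 + 4*(-0.33)^2 = 6.0682


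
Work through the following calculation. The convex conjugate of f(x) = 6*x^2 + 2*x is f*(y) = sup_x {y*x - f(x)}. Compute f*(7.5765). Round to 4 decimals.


f*(y) = sup_x {y*x - a*x^2 - b*x} = sup_x {(y-b)*x - a*x^2}
FOC: (y - b) - 2a*x = 0 => x* = (y - b)/(2a)
x* = (7.5765 - 2)/(2*6) = 0.4647
f*(7.5765) = (y-b)^2/(4a) = (7.5765 - 2)^2/(4*6)
= 31.0974/24 = 1.2957


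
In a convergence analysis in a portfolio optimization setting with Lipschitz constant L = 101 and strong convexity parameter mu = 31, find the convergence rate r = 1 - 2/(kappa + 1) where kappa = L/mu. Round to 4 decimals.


Step 1: Compute the condition number.
kappa = L/mu = 101/31 = 3.2581
Step 2: Compute the convergence rate.
r = 1 - 2/(kappa + 1) = 1 - 2*mu/(L + mu) = (L - mu)/(L + mu) = 70/132 = 0.5303


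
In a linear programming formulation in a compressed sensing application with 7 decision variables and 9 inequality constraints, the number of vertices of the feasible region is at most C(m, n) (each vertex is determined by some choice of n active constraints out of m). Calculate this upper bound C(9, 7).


Each vertex corresponds to some choice of n active constraints out of m, so the number of vertices is at most C(m, n) = m! / (n!(m-n)!).
m = 9, n = 7
Numerator: 9 * 8 * 7 * 6 * 5 * 4 * 3
Denominator: 7! = 5040
C(9, 7) = 36


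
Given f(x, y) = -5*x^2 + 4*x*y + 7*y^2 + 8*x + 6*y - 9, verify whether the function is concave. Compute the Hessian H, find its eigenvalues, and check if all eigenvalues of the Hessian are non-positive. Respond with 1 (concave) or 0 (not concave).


The Hessian of f(x,y) = -5*x^2 + 4*x*y + 7*y^2 + 8*x + 6*y - 9 is:
H = [[-10, 4], [4, 14]]
Trace = -10 + 14 = 4
Determinant = -10*14 - (4)^2 = -156
Discriminant = (4)^2 - 4*-156 = 640.0
Eigenvalues: lambda_1 = -10.6491, lambda_2 = 14.6491
The function is not concave.

0


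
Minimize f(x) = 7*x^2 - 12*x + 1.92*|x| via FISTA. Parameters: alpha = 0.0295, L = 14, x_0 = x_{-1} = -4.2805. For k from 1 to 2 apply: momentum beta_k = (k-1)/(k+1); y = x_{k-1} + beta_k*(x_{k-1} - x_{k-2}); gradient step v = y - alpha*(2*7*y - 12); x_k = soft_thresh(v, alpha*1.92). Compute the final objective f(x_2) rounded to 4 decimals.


FISTA on f(x) = 7*x^2 - 12*x + 1.92*|x|
L = 14, alpha = 0.0295
Iteration 1: beta = 0.0, y = -4.2805 + 0.0*(-4.2805 + 4.2805) = -4.2805
  grad(y) = -71.927, v = y - alpha*grad = -2.1587
  prox(v) = soft_thresh(-2.1587, 0.0566) = -2.102
Iteration 2: beta = 0.3333, y = -2.102 + 0.3333*(-2.102 + 4.2805) = -1.3759
  grad(y) = -31.2619, v = y - alpha*grad = -0.4536
  prox(v) = soft_thresh(-0.4536, 0.0566) = -0.397
f(x_2) = 7*(-0.397)^2 - 12*(-0.397) + 1.92*|-0.397| = 6.6292


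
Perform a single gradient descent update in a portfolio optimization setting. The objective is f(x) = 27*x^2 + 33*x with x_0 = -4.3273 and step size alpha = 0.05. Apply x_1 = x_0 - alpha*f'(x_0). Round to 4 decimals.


We compute the gradient at x_0 and apply the update.
f'(x) = 54*x + 33
f'(-4.3273) = 54*-4.3273 + 33 = -200.6742
x_1 = -4.3273 - 0.05*-200.6742 = 5.7064


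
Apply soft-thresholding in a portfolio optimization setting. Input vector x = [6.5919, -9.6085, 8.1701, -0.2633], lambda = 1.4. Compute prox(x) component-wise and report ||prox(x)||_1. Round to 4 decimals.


Soft-thresholding with lambda = 1.4:
prox(6.5919) = sign(6.5919)*max(|6.5919| - 1.4, 0) = 5.1919
prox(-9.6085) = sign(-9.6085)*max(|-9.6085| - 1.4, 0) = -8.2085
prox(8.1701) = sign(8.1701)*max(|8.1701| - 1.4, 0) = 6.7701
prox(-0.2633) = sign(-0.2633)*max(|-0.2633| - 1.4, 0) = 0.0
prox(x) = [5.1919, -8.2085, 6.7701, 0.0]
||prox(x)||_1 = 5.1919 + 8.2085 + 6.7701 + 0.0 = 20.1705


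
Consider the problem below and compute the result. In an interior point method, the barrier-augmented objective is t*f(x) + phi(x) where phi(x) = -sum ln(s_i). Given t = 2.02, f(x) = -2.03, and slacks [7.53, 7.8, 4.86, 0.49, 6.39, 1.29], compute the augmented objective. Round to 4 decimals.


Step 1: Compute log-barrier.
ln values: [2.0189, 2.0541, 1.581, -0.7133, 1.8547, 0.2546]
phi = -(2.0189 + 2.0541 + 1.581 - 0.7133 + 1.8547 + 0.2546) = -7.0501
Step 2: Compute augmented objective.
t*f(x) = 2.02*-2.03 = -4.1006
Total = -4.1006 - 7.0501 = -11.1507


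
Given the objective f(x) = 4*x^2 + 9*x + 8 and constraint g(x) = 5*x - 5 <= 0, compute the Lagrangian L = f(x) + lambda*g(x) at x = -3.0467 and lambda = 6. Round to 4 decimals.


Step 1: Evaluate f(x).
f(-3.0467) = 4*(-3.0467)^2 + 9*(-3.0467) + 8 = 17.7092
Step 2: Evaluate g(x).
g(-3.0467) = 5*-3.0467 - 5 = -20.2335
Step 3: Compute Lagrangian.
L = 17.7092 + 6*-20.2335 = -103.6918


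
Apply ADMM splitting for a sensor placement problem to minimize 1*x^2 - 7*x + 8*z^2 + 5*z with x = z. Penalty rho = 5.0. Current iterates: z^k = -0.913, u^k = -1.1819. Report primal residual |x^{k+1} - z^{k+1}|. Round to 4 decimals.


ADMM iteration with rho = 5.0, z^k = -0.913, u^k = -1.1819
Step 1: x-update.
Minimize 1*x^2 - 7*x + (5.0/2)*(x + 0.913 - 1.1819)^2
FOC: (2*1 + 5.0)*x = 7 + 5.0*(-0.913 + 1.1819)
x^{k+1} = 1.1921
Step 2: z-update.
Minimize 8*z^2 + 5*z + (5.0/2)*(1.1921 - z - 1.1819)^2
FOC: (2*8 + 5.0)*z = -5 + 5.0*(1.1921 - 1.1819)
z^{k+1} = -0.2357
Step 3: u-update.
u^{k+1} = -1.1819 + 1.1921 + 0.2357 = 0.2458
Step 4: Primal residual = |1.1921 + 0.2357| = 1.4277


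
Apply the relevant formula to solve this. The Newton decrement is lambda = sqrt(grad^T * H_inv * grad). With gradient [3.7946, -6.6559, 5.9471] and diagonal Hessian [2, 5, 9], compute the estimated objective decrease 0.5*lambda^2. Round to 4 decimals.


Step 1: H is diagonal, so H^(-1) * g = [1.8973, -1.3312, 0.6608].
Step 2: g^T H^(-1) g = sum_i g_i^2 / H_ii
  = (3.7946)^2/2 + (-6.6559)^2/5 + (5.9471)^2/9
  = 7.1995 + 8.8602 + 3.9298 = 19.9895
Step 3: Objective decrease = 0.5 * g^T H^(-1) g = 9.9947


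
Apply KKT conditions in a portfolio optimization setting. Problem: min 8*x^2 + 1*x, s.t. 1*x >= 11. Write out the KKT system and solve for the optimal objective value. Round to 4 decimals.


Step 1: Try lambda = 0 (constraint inactive).
x_unc = -1/(2*8) = -0.0625
Check: 1*-0.0625 = -0.0625 < 11 -- violated!
Step 2: Constraint must be active: 1*x = 11
x* = 11/1 = 11.0
lambda = (2*8*11.0 + 1)/1 = 177.0
Step 3: Compute optimal value.
f(x*) = 8*11.0^2 + 1*11.0 = 979.0


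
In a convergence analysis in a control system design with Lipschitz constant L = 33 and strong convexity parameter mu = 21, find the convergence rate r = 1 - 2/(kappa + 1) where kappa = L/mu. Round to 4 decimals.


Step 1: Compute the condition number.
kappa = L/mu = 33/21 = 1.5714
Step 2: Compute the convergence rate.
r = 1 - 2/(kappa + 1) = 1 - 2*mu/(L + mu) = (L - mu)/(L + mu) = 12/54 = 0.2222


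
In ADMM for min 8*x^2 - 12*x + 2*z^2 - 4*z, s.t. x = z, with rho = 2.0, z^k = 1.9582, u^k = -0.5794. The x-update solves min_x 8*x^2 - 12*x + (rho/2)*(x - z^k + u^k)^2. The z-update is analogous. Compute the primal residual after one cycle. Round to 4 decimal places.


ADMM iteration with rho = 2.0, z^k = 1.9582, u^k = -0.5794
Step 1: x-update.
Minimize 8*x^2 - 12*x + (2.0/2)*(x - 1.9582 - 0.5794)^2
FOC: (2*8 + 2.0)*x = 12 + 2.0*(1.9582 + 0.5794)
x^{k+1} = 0.9486
Step 2: z-update.
Minimize 2*z^2 - 4*z + (2.0/2)*(0.9486 - z - 0.5794)^2
FOC: (2*2 + 2.0)*z = 4 + 2.0*(0.9486 - 0.5794)
z^{k+1} = 0.7897
Step 3: u-update.
u^{k+1} = -0.5794 + 0.9486 - 0.7897 = -0.4205
Step 4: Primal residual = |0.9486 - 0.7897| = 0.1589


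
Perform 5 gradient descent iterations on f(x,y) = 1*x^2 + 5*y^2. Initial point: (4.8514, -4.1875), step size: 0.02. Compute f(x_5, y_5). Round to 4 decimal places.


Gradient descent on f(x,y) = 1*x^2 + 5*y^2.
Starting point: (4.8514, -4.1875), alpha = 0.02
Step 1: grad_x = 2*1*4.8514 = 9.7028, grad_y = 2*5*-4.1875 = -41.875
  x_1 = 4.8514 - 0.02*9.7028 = 4.6573
  y_1 = -4.1875 - 0.02*-41.875 = -3.35
Step 2: grad_x = 2*1*4.6573 = 9.3147, grad_y = 2*5*-3.35 = -33.5
  x_2 = 4.6573 - 0.02*9.3147 = 4.4711
  y_2 = -3.35 - 0.02*-33.5 = -2.68
Step 3: grad_x = 2*1*4.4711 = 8.9421, grad_y = 2*5*-2.68 = -26.8
  x_3 = 4.4711 - 0.02*8.9421 = 4.2922
  y_3 = -2.68 - 0.02*-26.8 = -2.144
Step 4: grad_x = 2*1*4.2922 = 8.5844, grad_y = 2*5*-2.144 = -21.44
  x_4 = 4.2922 - 0.02*8.5844 = 4.1205
  y_4 = -2.144 - 0.02*-21.44 = -1.7152
Step 5: grad_x = 2*1*4.1205 = 8.241, grad_y = 2*5*-1.7152 = -17.152
  x_5 = 4.1205 - 0.02*8.241 = 3.9557
  y_5 = -1.7152 - 0.02*-17.152 = -1.3722
f(3.9557, -1.3722) = 1*3.9557^2 + 5*(-1.3722)^2 = 25.0617


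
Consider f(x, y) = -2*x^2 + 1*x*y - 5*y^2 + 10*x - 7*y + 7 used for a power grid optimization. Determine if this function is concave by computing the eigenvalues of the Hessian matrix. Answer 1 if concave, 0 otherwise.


The Hessian of f(x,y) = -2*x^2 + 1*x*y - 5*y^2 + 10*x - 7*y + 7 is:
H = [[-4, 1], [1, -10]]
Trace = -4 - 10 = -14
Determinant = -4*-10 - (1)^2 = 39
Discriminant = (-14)^2 - 4*39 = 40.0
Eigenvalues: lambda_1 = -10.1623, lambda_2 = -3.8377
The function is concave.

1


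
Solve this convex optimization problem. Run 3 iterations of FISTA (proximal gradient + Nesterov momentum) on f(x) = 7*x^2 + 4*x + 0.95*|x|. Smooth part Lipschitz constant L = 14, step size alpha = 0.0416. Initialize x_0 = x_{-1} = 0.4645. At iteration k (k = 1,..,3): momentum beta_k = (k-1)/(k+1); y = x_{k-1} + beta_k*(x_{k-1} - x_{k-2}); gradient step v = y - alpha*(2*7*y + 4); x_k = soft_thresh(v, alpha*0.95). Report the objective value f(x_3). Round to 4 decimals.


FISTA on f(x) = 7*x^2 + 4*x + 0.95*|x|
L = 14, alpha = 0.0416
Iteration 1: beta = 0.0, y = 0.4645 + 0.0*(0.4645 - 0.4645) = 0.4645
  grad(y) = 10.503, v = y - alpha*grad = 0.0276
  prox(v) = soft_thresh(0.0276, 0.0395) = 0.0
Iteration 2: beta = 0.3333, y = 0.0 + 0.3333*(0.0 - 0.4645) = -0.1548
  grad(y) = 1.8323, v = y - alpha*grad = -0.2311
  prox(v) = soft_thresh(-0.2311, 0.0395) = -0.1915
Iteration 3: beta = 0.5, y = -0.1915 + 0.5*(-0.1915 - 0.0) = -0.2873
  grad(y) = -0.0223, v = y - alpha*grad = -0.2864
  prox(v) = soft_thresh(-0.2864, 0.0395) = -0.2469
f(x_3) = 7*(-0.2469)^2 + 4*(-0.2469) + 0.95*|-0.2469| = -0.3263


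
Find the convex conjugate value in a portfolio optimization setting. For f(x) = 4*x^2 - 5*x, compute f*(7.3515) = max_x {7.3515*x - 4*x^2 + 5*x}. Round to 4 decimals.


f*(y) = sup_x {y*x - a*x^2 - b*x} = sup_x {(y-b)*x - a*x^2}
FOC: (y - b) - 2a*x = 0 => x* = (y - b)/(2a)
x* = (7.3515 + 5)/(2*4) = 1.5439
f*(7.3515) = (y-b)^2/(4a) = (7.3515 + 5)^2/(4*4)
= 152.5596/16 = 9.535


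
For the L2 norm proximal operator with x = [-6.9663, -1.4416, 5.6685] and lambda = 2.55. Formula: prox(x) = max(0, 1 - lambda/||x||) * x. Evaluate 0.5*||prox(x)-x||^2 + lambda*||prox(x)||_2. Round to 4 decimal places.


Step 1: Compute ||x||.
||x|| = 9.0961
Step 2: Compute scaling factor.
scale = max(0, 1 - 2.55/9.0961) = 0.7197
Step 3: prox(x) = [-5.0134, -1.0375, 4.0794]
||prox(x)|| = 6.5461
Step 4: Proximal objective.
0.5*||prox-x||^2 = 3.2513
lambda*||prox|| = 16.6926
Total = 19.9439


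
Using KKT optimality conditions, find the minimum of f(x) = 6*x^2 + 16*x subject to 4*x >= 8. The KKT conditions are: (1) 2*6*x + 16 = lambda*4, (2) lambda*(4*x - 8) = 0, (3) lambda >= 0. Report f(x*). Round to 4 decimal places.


Step 1: Try lambda = 0 (constraint inactive).
x_unc = -16/(2*6) = -1.3333
Check: 4*-1.3333 = -5.3332 < 8 -- violated!
Step 2: Constraint must be active: 4*x = 8
x* = 8/4 = 2.0
lambda = (2*6*2.0 + 16)/4 = 10.0
Step 3: Compute optimal value.
f(x*) = 6*2.0^2 + 16*2.0 = 56.0


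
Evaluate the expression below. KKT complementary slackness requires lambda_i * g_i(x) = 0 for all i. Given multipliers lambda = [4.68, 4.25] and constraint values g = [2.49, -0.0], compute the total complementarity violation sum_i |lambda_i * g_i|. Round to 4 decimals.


KKT complementary slackness check:
lambda_1 * g_1 = 4.68 * 2.49 = 11.6532
lambda_2 * g_2 = 4.25 * -0.0 = -0.0
Total violation = 11.6532 + 0.0 = 11.6532


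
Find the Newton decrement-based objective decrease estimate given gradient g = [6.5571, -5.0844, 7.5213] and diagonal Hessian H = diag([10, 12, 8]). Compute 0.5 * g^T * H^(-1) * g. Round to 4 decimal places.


Step 1: H is diagonal, so H^(-1) * g = [0.6557, -0.4237, 0.9402].
Step 2: g^T H^(-1) g = sum_i g_i^2 / H_ii
  = (6.5571)^2/10 + (-5.0844)^2/12 + (7.5213)^2/8
  = 4.2996 + 2.1543 + 7.0712 = 13.5251
Step 3: Objective decrease = 0.5 * g^T H^(-1) g = 6.7625


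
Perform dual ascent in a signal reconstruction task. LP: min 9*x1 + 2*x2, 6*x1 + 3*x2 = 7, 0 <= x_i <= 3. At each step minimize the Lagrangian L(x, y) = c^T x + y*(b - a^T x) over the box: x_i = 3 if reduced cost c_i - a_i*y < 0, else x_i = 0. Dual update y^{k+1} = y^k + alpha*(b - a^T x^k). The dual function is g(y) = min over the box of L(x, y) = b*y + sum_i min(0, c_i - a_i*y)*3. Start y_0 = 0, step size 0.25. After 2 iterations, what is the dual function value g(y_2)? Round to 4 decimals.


Dual ascent for LP: min 9*x1 + 2*x2, 6*x1 + 3*x2 = 7, 0 <= x_i <= 3
Step 1: y^k = 0.0, reduced costs: (9.0, 2.0)
  x^k = (0.0, 0.0), subgradient = b - a^T x = 7.0
  y^{k+1} = 0.0 + 0.25*7.0 = 1.75
Step 2: y^k = 1.75, reduced costs: (-1.5, -3.25)
  x^k = (3.0, 3.0), subgradient = b - a^T x = -20.0
  y^{k+1} = 1.75 + 0.25*-20.0 = -3.25
Dual objective at y_2 = -3.25: reduced costs (28.5, 11.75), box minimizer x = (0.0, 0.0)
g(y_2) = b*y + (c1 - a1*y)*x1 + (c2 - a2*y)*x2 = 7*(-3.25) + 28.5*0.0 + 11.75*0.0 = -22.75 + 0.0 + 0.0 = -22.75


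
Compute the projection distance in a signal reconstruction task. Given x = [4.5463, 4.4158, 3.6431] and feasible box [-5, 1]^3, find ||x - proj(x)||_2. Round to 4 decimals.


Project each component onto [-5, 1].
clip(4.5463) = 1.0, clip(4.4158) = 1.0, clip(3.6431) = 1.0
Projection = [1.0, 1.0, 1.0]
Squared diffs: [12.5762, 11.6677, 6.986]
Distance = sqrt(31.2299) = 5.5884


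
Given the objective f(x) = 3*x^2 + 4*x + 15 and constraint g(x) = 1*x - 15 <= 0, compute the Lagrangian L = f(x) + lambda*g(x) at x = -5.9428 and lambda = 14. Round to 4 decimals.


Step 1: Evaluate f(x).
f(-5.9428) = 3*(-5.9428)^2 + 4*(-5.9428) + 15 = 97.1794
Step 2: Evaluate g(x).
g(-5.9428) = 1*-5.9428 - 15 = -20.9428
Step 3: Compute Lagrangian.
L = 97.1794 + 14*-20.9428 = -196.0198


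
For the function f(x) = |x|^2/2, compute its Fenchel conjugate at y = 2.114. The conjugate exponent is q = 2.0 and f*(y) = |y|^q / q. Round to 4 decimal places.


The conjugate exponent q satisfies 1/p + 1/q = 1.
p = 2, so q = 2/(2 - 1) = 2.0
|y|^q = 2.114^2.0 = 4.469
f*(2.114) = 4.469 / 2.0 = 2.2345


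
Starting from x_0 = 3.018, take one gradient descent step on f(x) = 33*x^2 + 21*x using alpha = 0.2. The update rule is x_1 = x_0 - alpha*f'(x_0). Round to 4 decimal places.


We compute the gradient at x_0 and apply the update.
f'(x) = 66*x + 21
f'(3.018) = 66*3.018 + 21 = 220.188
x_1 = 3.018 - 0.2*220.188 = -41.0196


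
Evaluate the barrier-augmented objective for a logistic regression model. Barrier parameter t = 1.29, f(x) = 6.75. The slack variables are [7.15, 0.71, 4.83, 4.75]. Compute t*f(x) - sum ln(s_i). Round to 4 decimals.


Step 1: Compute log-barrier.
ln values: [1.9671, -0.3425, 1.5748, 1.5581]
phi = -(1.9671 - 0.3425 + 1.5748 + 1.5581) = -4.7576
Step 2: Compute augmented objective.
t*f(x) = 1.29*6.75 = 8.7075
Total = 8.7075 - 4.7576 = 3.9499


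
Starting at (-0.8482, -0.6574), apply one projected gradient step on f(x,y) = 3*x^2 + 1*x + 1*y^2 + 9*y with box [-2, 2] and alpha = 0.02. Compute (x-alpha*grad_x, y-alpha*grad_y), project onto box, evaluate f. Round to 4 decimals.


Step 1: Compute gradient at (-0.8482, -0.6574).
grad_x = 2*3*-0.8482 + 1 = -4.0892
grad_y = 2*1*-0.6574 + 9 = 7.6852
Step 2: Gradient step.
x_raw = -0.8482 - 0.02*-4.0892 = -0.7664
y_raw = -0.6574 - 0.02*7.6852 = -0.8111
Step 3: Project onto [-2, 2].
x_proj = clip(-0.7664) = -0.7664
y_proj = clip(-0.8111) = -0.8111
Step 4: Evaluate f.
f(-0.7664, -0.8111) = -5.6463


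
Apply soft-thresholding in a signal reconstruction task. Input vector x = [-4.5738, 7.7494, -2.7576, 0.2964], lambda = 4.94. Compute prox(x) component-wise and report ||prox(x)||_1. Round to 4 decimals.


Soft-thresholding with lambda = 4.94:
prox(-4.5738) = sign(-4.5738)*max(|-4.5738| - 4.94, 0) = 0.0
prox(7.7494) = sign(7.7494)*max(|7.7494| - 4.94, 0) = 2.8094
prox(-2.7576) = sign(-2.7576)*max(|-2.7576| - 4.94, 0) = 0.0
prox(0.2964) = sign(0.2964)*max(|0.2964| - 4.94, 0) = 0.0
prox(x) = [0.0, 2.8094, 0.0, 0.0]
||prox(x)||_1 = 0.0 + 2.8094 + 0.0 + 0.0 = 2.8094


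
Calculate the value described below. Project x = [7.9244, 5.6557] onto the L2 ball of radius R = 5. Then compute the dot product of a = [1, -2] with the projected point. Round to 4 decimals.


Step 1: Compute ||x|| (intermediates to 6 decimals).
||x|| = sqrt(7.9244^2 + 5.6557^2) = 9.735659
Step 2: Project.
Since ||x|| > R, scale = R/||x|| = 5/9.735659 = 0.513576, proj(x) = scale * x
proj(x) = [4.069782, 2.904632]
Step 3: Dot product.
a^T * proj(x) = 1*4.069782 - 2*2.904632 = -1.7395


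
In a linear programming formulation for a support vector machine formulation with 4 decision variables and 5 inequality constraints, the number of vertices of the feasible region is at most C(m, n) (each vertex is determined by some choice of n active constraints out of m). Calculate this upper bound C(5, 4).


Each vertex corresponds to some choice of n active constraints out of m, so the number of vertices is at most C(m, n) = m! / (n!(m-n)!).
m = 5, n = 4
Numerator: 5 * 4 * 3 * 2
Denominator: 4! = 24
C(5, 4) = 5


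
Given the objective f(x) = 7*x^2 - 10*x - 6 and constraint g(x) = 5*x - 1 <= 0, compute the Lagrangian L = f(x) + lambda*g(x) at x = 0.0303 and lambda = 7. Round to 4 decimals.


Step 1: Evaluate f(x).
f(0.0303) = 7*0.0303^2 - 10*0.0303 - 6 = -6.2966
Step 2: Evaluate g(x).
g(0.0303) = 5*0.0303 - 1 = -0.8485
Step 3: Compute Lagrangian.
L = -6.2966 + 7*-0.8485 = -12.2361


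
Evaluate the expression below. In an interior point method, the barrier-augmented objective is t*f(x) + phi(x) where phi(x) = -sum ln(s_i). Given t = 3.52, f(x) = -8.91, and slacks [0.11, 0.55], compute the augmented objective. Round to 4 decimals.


Step 1: Compute log-barrier.
ln values: [-2.2073, -0.5978]
phi = -(-2.2073 - 0.5978) = 2.8051
Step 2: Compute augmented objective.
t*f(x) = 3.52*-8.91 = -31.3632
Total = -31.3632 + 2.8051 = -28.5581


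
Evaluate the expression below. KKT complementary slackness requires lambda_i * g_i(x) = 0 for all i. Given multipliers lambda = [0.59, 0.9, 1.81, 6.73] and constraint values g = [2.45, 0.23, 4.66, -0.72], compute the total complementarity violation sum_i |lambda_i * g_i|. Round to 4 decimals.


KKT complementary slackness check:
lambda_1 * g_1 = 0.59 * 2.45 = 1.4455
lambda_2 * g_2 = 0.9 * 0.23 = 0.207
lambda_3 * g_3 = 1.81 * 4.66 = 8.4346
lambda_4 * g_4 = 6.73 * -0.72 = -4.8456
Total violation = 1.4455 + 0.207 + 8.4346 + 4.8456 = 14.9327


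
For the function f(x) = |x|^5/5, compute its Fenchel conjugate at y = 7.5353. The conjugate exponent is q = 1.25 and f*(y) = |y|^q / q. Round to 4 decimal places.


The conjugate exponent q satisfies 1/p + 1/q = 1.
p = 5, so q = 5/(5 - 1) = 1.25
|y|^q = 7.5353^1.25 = 12.4846
f*(7.5353) = 12.4846 / 1.25 = 9.9877


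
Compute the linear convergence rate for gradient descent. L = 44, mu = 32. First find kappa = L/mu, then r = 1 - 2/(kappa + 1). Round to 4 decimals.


Step 1: Compute the condition number.
kappa = L/mu = 44/32 = 1.375
Step 2: Compute the convergence rate.
r = 1 - 2/(kappa + 1) = 1 - 2*mu/(L + mu) = (L - mu)/(L + mu) = 12/76 = 0.1579


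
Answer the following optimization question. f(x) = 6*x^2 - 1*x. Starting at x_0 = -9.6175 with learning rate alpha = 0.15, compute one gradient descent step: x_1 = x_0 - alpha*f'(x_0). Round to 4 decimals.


We compute the gradient at x_0 and apply the update.
f'(x) = 12*x - 1
f'(-9.6175) = 12*-9.6175 - 1 = -116.41
x_1 = -9.6175 - 0.15*-116.41 = 7.844


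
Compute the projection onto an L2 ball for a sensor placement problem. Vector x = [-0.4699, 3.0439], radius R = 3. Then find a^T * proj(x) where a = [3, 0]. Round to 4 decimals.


Step 1: Compute ||x|| (intermediates to 6 decimals).
||x|| = sqrt((-0.4699)^2 + 3.0439^2) = 3.079957
Step 2: Project.
Since ||x|| > R, scale = R/||x|| = 3/3.079957 = 0.97404, proj(x) = scale * x
proj(x) = [-0.457701, 2.96488]
Step 3: Dot product.
a^T * proj(x) = 3*(-0.457701) + 0*2.96488 = -1.3731


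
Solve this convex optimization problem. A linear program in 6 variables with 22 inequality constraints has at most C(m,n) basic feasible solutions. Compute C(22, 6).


Each vertex corresponds to some choice of n active constraints out of m, so the number of vertices is at most C(m, n) = m! / (n!(m-n)!).
m = 22, n = 6
Numerator: 22 * 21 * 20 * 19 * 18 * 17
Denominator: 6! = 720
C(22, 6) = 74613


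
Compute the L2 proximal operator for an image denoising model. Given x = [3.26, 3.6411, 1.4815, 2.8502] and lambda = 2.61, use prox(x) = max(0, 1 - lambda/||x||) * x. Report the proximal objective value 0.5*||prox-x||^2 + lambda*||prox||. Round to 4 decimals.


Step 1: Compute ||x||.
||x|| = 5.8484
Step 2: Compute scaling factor.
scale = max(0, 1 - 2.61/5.8484) = 0.5537
Step 3: prox(x) = [1.8051, 2.0162, 0.8203, 1.5782]
||prox(x)|| = 3.2384
Step 4: Proximal objective.
0.5*||prox-x||^2 = 3.4061
lambda*||prox|| = 8.4522
Total = 11.8583


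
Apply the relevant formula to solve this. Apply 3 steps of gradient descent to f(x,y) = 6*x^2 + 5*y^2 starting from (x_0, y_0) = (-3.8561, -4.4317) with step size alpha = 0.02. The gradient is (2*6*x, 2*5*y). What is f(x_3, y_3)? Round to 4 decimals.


Gradient descent on f(x,y) = 6*x^2 + 5*y^2.
Starting point: (-3.8561, -4.4317), alpha = 0.02
Step 1: grad_x = 2*6*-3.8561 = -46.2732, grad_y = 2*5*-4.4317 = -44.317
  x_1 = -3.8561 - 0.02*-46.2732 = -2.9306
  y_1 = -4.4317 - 0.02*-44.317 = -3.5454
Step 2: grad_x = 2*6*-2.9306 = -35.1676, grad_y = 2*5*-3.5454 = -35.4536
  x_2 = -2.9306 - 0.02*-35.1676 = -2.2273
  y_2 = -3.5454 - 0.02*-35.4536 = -2.8363
Step 3: grad_x = 2*6*-2.2273 = -26.7274, grad_y = 2*5*-2.8363 = -28.3629
  x_3 = -2.2273 - 0.02*-26.7274 = -1.6927
  y_3 = -2.8363 - 0.02*-28.3629 = -2.269
f(-1.6927, -2.269) = 6*(-1.6927)^2 + 5*(-2.269)^2 = 42.9346


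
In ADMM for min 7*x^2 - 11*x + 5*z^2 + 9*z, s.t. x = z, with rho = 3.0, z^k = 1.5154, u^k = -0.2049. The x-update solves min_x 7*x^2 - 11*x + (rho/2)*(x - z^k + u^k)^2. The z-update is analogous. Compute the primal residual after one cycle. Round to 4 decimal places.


ADMM iteration with rho = 3.0, z^k = 1.5154, u^k = -0.2049
Step 1: x-update.
Minimize 7*x^2 - 11*x + (3.0/2)*(x - 1.5154 - 0.2049)^2
FOC: (2*7 + 3.0)*x = 11 + 3.0*(1.5154 + 0.2049)
x^{k+1} = 0.9506
Step 2: z-update.
Minimize 5*z^2 + 9*z + (3.0/2)*(0.9506 - z - 0.2049)^2
FOC: (2*5 + 3.0)*z = -9 + 3.0*(0.9506 - 0.2049)
z^{k+1} = -0.5202
Step 3: u-update.
u^{k+1} = -0.2049 + 0.9506 + 0.5202 = 1.266
Step 4: Primal residual = |0.9506 + 0.5202| = 1.4709


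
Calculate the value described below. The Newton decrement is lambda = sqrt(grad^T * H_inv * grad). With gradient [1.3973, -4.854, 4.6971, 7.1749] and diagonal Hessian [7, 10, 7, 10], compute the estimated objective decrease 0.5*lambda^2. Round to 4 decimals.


Step 1: H is diagonal, so H^(-1) * g = [0.1996, -0.4854, 0.671, 0.7175].
Step 2: g^T H^(-1) g = sum_i g_i^2 / H_ii
  = (1.3973)^2/7 + (-4.854)^2/10 + (4.6971)^2/7 + (7.1749)^2/10
  = 0.2789 + 2.3561 + 3.1518 + 5.1479 = 10.9348
Step 3: Objective decrease = 0.5 * g^T H^(-1) g = 5.4674


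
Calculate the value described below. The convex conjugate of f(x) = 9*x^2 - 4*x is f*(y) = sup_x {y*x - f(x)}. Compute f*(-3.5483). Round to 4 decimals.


f*(y) = sup_x {y*x - a*x^2 - b*x} = sup_x {(y-b)*x - a*x^2}
FOC: (y - b) - 2a*x = 0 => x* = (y - b)/(2a)
x* = (-3.5483 + 4)/(2*9) = 0.0251
f*(-3.5483) = (y-b)^2/(4a) = (-3.5483 + 4)^2/(4*9)
= 0.204/36 = 0.0057


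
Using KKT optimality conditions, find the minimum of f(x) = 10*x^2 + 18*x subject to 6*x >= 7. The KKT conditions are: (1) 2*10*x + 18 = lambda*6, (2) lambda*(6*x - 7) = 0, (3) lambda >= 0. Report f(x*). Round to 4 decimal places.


Step 1: Try lambda = 0 (constraint inactive).
x_unc = -18/(2*10) = -0.9
Check: 6*-0.9 = -5.4 < 7 -- violated!
Step 2: Constraint must be active: 6*x = 7
x* = 7/6 = 1.1667 (rounded; the exact value 7/6 is used below)
lambda = (2*10*(7/6) + 18)/6 = 6.8889
Step 3: Compute optimal value.
f(x*) = 10*(7/6)^2 + 18*(7/6) = 34.6111


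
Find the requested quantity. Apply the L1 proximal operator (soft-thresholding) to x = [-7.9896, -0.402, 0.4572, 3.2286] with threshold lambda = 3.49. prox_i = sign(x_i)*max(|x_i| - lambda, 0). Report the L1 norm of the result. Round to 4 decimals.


Soft-thresholding with lambda = 3.49:
prox(-7.9896) = sign(-7.9896)*max(|-7.9896| - 3.49, 0) = -4.4996
prox(-0.402) = sign(-0.402)*max(|-0.402| - 3.49, 0) = 0.0
prox(0.4572) = sign(0.4572)*max(|0.4572| - 3.49, 0) = 0.0
prox(3.2286) = sign(3.2286)*max(|3.2286| - 3.49, 0) = 0.0
prox(x) = [-4.4996, 0.0, 0.0, 0.0]
||prox(x)||_1 = 4.4996 + 0.0 + 0.0 + 0.0 = 4.4996


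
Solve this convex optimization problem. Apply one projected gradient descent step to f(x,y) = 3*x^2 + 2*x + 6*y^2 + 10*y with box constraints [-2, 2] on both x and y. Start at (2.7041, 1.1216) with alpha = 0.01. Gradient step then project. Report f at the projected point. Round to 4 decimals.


Step 1: Compute gradient at (2.7041, 1.1216).
grad_x = 2*3*2.7041 + 2 = 18.2246
grad_y = 2*6*1.1216 + 10 = 23.4592
Step 2: Gradient step.
x_raw = 2.7041 - 0.01*18.2246 = 2.5219
y_raw = 1.1216 - 0.01*23.4592 = 0.887
Step 3: Project onto [-2, 2].
x_proj = clip(2.5219) = 2.0
y_proj = clip(0.887) = 0.887
Step 4: Evaluate f.
f(2.0, 0.887) = 29.5908


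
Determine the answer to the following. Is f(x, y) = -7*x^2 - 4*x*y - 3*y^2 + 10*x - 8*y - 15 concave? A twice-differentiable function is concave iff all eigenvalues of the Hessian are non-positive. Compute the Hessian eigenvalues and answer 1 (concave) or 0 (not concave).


The Hessian of f(x,y) = -7*x^2 - 4*x*y - 3*y^2 + 10*x - 8*y - 15 is:
H = [[-14, -4], [-4, -6]]
Trace = -14 - 6 = -20
Determinant = -14*-6 - (-4)^2 = 68
Discriminant = (-20)^2 - 4*68 = 128.0
Eigenvalues: lambda_1 = -15.6569, lambda_2 = -4.3431
The function is concave.

1


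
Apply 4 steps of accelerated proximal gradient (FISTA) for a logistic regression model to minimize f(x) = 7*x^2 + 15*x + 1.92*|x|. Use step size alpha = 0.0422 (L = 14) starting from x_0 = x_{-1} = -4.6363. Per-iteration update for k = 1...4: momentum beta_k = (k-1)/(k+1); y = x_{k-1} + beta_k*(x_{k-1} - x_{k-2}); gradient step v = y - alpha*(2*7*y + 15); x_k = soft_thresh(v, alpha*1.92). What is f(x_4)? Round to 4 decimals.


FISTA on f(x) = 7*x^2 + 15*x + 1.92*|x|
L = 14, alpha = 0.0422
Iteration 1: beta = 0.0, y = -4.6363 + 0.0*(-4.6363 + 4.6363) = -4.6363
  grad(y) = -49.9082, v = y - alpha*grad = -2.5302
  prox(v) = soft_thresh(-2.5302, 0.081) = -2.4491
Iteration 2: beta = 0.3333, y = -2.4491 + 0.3333*(-2.4491 + 4.6363) = -1.7201
  grad(y) = -9.0814, v = y - alpha*grad = -1.3369
  prox(v) = soft_thresh(-1.3369, 0.081) = -1.2558
Iteration 3: beta = 0.5, y = -1.2558 + 0.5*(-1.2558 + 2.4491) = -0.6592
  grad(y) = 5.7714, v = y - alpha*grad = -0.9027
  prox(v) = soft_thresh(-0.9027, 0.081) = -0.8217
Iteration 4: beta = 0.6, y = -0.8217 + 0.6*(-0.8217 + 1.2558) = -0.5612
  grad(y) = 7.1426, v = y - alpha*grad = -0.8627
  prox(v) = soft_thresh(-0.8627, 0.081) = -0.7816
f(x_4) = 7*(-0.7816)^2 + 15*(-0.7816) + 1.92*|-0.7816| = -5.9471


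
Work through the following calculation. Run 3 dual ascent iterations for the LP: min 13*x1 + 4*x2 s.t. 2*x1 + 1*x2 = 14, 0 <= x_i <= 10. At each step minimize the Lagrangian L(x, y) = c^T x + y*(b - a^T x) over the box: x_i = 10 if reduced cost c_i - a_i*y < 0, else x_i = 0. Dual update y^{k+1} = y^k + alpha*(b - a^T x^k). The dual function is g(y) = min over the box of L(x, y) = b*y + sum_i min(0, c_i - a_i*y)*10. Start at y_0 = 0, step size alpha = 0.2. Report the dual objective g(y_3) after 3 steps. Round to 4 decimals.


Dual ascent for LP: min 13*x1 + 4*x2, 2*x1 + 1*x2 = 14, 0 <= x_i <= 10
Step 1: y^k = 0.0, reduced costs: (13.0, 4.0)
  x^k = (0.0, 0.0), subgradient = b - a^T x = 14.0
  y^{k+1} = 0.0 + 0.2*14.0 = 2.8
Step 2: y^k = 2.8, reduced costs: (7.4, 1.2)
  x^k = (0.0, 0.0), subgradient = b - a^T x = 14.0
  y^{k+1} = 2.8 + 0.2*14.0 = 5.6
Step 3: y^k = 5.6, reduced costs: (1.8, -1.6)
  x^k = (0.0, 10.0), subgradient = b - a^T x = 4.0
  y^{k+1} = 5.6 + 0.2*4.0 = 6.4
Dual objective at y_3 = 6.4: reduced costs (0.2, -2.4), box minimizer x = (0.0, 10.0)
g(y_3) = b*y + (c1 - a1*y)*x1 + (c2 - a2*y)*x2 = 14*6.4 + 0.2*0.0 + (-2.4)*10.0 = 89.6 + 0.0 - 24.0 = 65.6


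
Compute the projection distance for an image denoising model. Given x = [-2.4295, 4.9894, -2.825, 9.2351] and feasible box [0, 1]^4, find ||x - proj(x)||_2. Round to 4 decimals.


Project each component onto [0, 1].
clip(-2.4295) = 0.0, clip(4.9894) = 1.0, clip(-2.825) = 0.0, clip(9.2351) = 1.0
Projection = [0.0, 1.0, 0.0, 1.0]
Squared diffs: [5.9025, 15.9153, 7.9806, 67.8169]
Distance = sqrt(97.6153) = 9.88


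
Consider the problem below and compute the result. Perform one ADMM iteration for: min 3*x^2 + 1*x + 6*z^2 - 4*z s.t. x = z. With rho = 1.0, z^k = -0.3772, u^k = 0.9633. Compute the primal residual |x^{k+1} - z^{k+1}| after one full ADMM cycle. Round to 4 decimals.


ADMM iteration with rho = 1.0, z^k = -0.3772, u^k = 0.9633
Step 1: x-update.
Minimize 3*x^2 + 1*x + (1.0/2)*(x + 0.3772 + 0.9633)^2
FOC: (2*3 + 1.0)*x = -1 + 1.0*(-0.3772 - 0.9633)
x^{k+1} = -0.3344
Step 2: z-update.
Minimize 6*z^2 - 4*z + (1.0/2)*(-0.3344 - z + 0.9633)^2
FOC: (2*6 + 1.0)*z = 4 + 1.0*(-0.3344 + 0.9633)
z^{k+1} = 0.3561
Step 3: u-update.
u^{k+1} = 0.9633 - 0.3344 - 0.3561 = 0.2729
Step 4: Primal residual = |-0.3344 - 0.3561| = 0.6904
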